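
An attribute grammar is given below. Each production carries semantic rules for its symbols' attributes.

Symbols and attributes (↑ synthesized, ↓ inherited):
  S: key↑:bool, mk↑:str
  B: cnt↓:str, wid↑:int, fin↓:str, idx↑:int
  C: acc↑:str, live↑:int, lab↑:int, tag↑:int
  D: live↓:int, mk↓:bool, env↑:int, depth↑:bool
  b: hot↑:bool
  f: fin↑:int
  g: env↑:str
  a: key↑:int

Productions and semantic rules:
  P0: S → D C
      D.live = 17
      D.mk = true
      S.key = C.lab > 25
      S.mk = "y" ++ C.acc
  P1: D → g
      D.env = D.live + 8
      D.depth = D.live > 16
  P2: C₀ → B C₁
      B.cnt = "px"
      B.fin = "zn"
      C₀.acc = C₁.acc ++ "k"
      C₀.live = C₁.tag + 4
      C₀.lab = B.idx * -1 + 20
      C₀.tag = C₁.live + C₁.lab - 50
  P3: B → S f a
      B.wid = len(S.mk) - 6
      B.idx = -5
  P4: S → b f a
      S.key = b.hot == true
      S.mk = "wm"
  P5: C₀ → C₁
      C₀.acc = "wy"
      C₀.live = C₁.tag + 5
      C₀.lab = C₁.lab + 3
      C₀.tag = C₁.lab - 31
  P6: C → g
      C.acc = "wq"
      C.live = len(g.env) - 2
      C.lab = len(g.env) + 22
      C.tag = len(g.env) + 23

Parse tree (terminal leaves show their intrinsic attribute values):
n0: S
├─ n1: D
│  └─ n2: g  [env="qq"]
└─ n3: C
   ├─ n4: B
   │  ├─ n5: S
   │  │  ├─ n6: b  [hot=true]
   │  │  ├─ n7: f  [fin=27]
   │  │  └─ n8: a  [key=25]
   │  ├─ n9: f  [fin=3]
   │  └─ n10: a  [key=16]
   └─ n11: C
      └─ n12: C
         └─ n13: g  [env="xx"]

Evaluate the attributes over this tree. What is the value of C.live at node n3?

1. n1.live = 17  [17]
2. n1.mk = true  [true]
3. n2.env = "qq"  [terminal]
4. n1.env = 25  [D.live + 8]
5. n1.depth = true  [D.live > 16]
6. n4.cnt = "px"  ["px"]
7. n4.fin = "zn"  ["zn"]
8. n6.hot = true  [terminal]
9. n7.fin = 27  [terminal]
10. n8.key = 25  [terminal]
11. n5.key = true  [b.hot == true]
12. n5.mk = "wm"  ["wm"]
13. n9.fin = 3  [terminal]
14. n10.key = 16  [terminal]
15. n4.wid = -4  [len(S.mk) - 6]
16. n4.idx = -5  [-5]
17. n13.env = "xx"  [terminal]
18. n12.acc = "wq"  ["wq"]
19. n12.live = 0  [len(g.env) - 2]
20. n12.lab = 24  [len(g.env) + 22]
21. n12.tag = 25  [len(g.env) + 23]
22. n11.acc = "wy"  ["wy"]
23. n11.live = 30  [C₁.tag + 5]
24. n11.lab = 27  [C₁.lab + 3]
25. n11.tag = -7  [C₁.lab - 31]
26. n3.acc = "wyk"  [C₁.acc ++ "k"]
27. n3.live = -3  [C₁.tag + 4]
28. n3.lab = 25  [B.idx * -1 + 20]
29. n3.tag = 7  [C₁.live + C₁.lab - 50]
30. n0.key = false  [C.lab > 25]
31. n0.mk = "ywyk"  ["y" ++ C.acc]

-3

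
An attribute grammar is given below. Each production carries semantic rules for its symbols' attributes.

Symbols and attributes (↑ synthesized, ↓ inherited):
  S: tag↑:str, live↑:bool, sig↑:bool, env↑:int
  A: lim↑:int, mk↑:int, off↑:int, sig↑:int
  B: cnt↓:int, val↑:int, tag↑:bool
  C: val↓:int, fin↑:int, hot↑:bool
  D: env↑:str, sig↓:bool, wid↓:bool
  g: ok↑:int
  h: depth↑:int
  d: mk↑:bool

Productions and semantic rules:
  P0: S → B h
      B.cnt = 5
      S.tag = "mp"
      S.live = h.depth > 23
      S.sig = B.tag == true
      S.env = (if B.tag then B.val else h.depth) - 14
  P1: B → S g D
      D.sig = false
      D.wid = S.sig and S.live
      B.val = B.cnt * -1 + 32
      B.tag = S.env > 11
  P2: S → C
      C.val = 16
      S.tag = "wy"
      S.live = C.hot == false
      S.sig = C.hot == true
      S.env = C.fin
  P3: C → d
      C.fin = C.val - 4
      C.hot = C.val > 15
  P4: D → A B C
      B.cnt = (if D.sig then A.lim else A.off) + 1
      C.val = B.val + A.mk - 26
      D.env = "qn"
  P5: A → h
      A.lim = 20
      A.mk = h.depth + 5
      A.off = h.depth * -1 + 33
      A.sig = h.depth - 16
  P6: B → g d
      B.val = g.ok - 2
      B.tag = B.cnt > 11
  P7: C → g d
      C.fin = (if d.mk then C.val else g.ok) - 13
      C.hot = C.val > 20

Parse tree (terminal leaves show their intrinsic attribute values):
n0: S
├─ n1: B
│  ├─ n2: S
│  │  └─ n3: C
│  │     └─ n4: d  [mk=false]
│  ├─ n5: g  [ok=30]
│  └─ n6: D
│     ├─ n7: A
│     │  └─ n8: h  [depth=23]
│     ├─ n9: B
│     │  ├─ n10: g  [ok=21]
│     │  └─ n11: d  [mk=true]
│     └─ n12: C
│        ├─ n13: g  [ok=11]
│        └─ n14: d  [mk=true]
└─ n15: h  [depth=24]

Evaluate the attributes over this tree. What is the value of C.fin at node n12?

8

1. n1.cnt = 5  [5]
2. n3.val = 16  [16]
3. n4.mk = false  [terminal]
4. n3.fin = 12  [C.val - 4]
5. n3.hot = true  [C.val > 15]
6. n2.tag = "wy"  ["wy"]
7. n2.live = false  [C.hot == false]
8. n2.sig = true  [C.hot == true]
9. n2.env = 12  [C.fin]
10. n5.ok = 30  [terminal]
11. n6.sig = false  [false]
12. n6.wid = false  [S.sig and S.live]
13. n8.depth = 23  [terminal]
14. n7.lim = 20  [20]
15. n7.mk = 28  [h.depth + 5]
16. n7.off = 10  [h.depth * -1 + 33]
17. n7.sig = 7  [h.depth - 16]
18. n9.cnt = 11  [(if D.sig then A.lim else A.off) + 1]
19. n10.ok = 21  [terminal]
20. n11.mk = true  [terminal]
21. n9.val = 19  [g.ok - 2]
22. n9.tag = false  [B.cnt > 11]
23. n12.val = 21  [B.val + A.mk - 26]
24. n13.ok = 11  [terminal]
25. n14.mk = true  [terminal]
26. n12.fin = 8  [(if d.mk then C.val else g.ok) - 13]
27. n12.hot = true  [C.val > 20]
28. n6.env = "qn"  ["qn"]
29. n1.val = 27  [B.cnt * -1 + 32]
30. n1.tag = true  [S.env > 11]
31. n15.depth = 24  [terminal]
32. n0.tag = "mp"  ["mp"]
33. n0.live = true  [h.depth > 23]
34. n0.sig = true  [B.tag == true]
35. n0.env = 13  [(if B.tag then B.val else h.depth) - 14]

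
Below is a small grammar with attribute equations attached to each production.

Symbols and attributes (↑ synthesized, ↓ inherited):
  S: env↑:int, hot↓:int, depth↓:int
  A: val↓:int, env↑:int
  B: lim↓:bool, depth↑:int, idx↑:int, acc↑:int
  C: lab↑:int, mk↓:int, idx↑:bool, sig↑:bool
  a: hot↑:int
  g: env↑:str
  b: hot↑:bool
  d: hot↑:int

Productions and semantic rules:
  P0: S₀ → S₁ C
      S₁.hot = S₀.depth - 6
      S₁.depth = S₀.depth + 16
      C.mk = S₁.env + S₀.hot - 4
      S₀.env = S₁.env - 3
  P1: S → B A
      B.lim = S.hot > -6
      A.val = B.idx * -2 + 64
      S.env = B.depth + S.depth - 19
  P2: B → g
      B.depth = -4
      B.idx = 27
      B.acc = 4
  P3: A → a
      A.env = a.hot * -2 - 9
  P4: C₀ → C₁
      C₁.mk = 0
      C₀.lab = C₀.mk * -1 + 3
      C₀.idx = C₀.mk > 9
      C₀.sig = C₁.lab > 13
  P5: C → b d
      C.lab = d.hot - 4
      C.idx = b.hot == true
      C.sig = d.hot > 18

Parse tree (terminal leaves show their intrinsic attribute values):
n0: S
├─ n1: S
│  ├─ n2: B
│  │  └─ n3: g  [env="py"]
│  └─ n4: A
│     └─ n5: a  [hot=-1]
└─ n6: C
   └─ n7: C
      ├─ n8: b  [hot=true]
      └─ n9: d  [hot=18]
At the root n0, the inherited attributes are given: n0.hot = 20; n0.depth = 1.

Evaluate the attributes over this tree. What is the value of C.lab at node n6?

1. n0.hot = 20  [given at root]
2. n0.depth = 1  [given at root]
3. n1.hot = -5  [S₀.depth - 6]
4. n1.depth = 17  [S₀.depth + 16]
5. n2.lim = true  [S.hot > -6]
6. n3.env = "py"  [terminal]
7. n2.depth = -4  [-4]
8. n2.idx = 27  [27]
9. n2.acc = 4  [4]
10. n4.val = 10  [B.idx * -2 + 64]
11. n5.hot = -1  [terminal]
12. n4.env = -7  [a.hot * -2 - 9]
13. n1.env = -6  [B.depth + S.depth - 19]
14. n6.mk = 10  [S₁.env + S₀.hot - 4]
15. n7.mk = 0  [0]
16. n8.hot = true  [terminal]
17. n9.hot = 18  [terminal]
18. n7.lab = 14  [d.hot - 4]
19. n7.idx = true  [b.hot == true]
20. n7.sig = false  [d.hot > 18]
21. n6.lab = -7  [C₀.mk * -1 + 3]
22. n6.idx = true  [C₀.mk > 9]
23. n6.sig = true  [C₁.lab > 13]
24. n0.env = -9  [S₁.env - 3]

-7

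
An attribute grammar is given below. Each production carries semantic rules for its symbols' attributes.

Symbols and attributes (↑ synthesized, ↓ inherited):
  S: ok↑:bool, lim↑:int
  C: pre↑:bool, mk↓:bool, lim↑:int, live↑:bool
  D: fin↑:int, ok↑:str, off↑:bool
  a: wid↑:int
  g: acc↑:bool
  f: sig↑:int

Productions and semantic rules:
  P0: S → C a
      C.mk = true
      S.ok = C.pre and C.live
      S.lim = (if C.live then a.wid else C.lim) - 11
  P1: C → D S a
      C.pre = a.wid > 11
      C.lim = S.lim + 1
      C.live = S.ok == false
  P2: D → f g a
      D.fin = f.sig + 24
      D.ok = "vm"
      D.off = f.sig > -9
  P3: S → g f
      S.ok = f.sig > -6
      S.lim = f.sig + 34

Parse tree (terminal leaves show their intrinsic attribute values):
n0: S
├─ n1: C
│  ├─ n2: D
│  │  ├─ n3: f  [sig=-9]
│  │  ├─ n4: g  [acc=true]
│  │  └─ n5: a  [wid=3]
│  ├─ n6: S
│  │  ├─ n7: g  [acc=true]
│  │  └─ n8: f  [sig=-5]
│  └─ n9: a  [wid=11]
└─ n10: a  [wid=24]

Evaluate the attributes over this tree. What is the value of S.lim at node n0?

1. n1.mk = true  [true]
2. n3.sig = -9  [terminal]
3. n4.acc = true  [terminal]
4. n5.wid = 3  [terminal]
5. n2.fin = 15  [f.sig + 24]
6. n2.ok = "vm"  ["vm"]
7. n2.off = false  [f.sig > -9]
8. n7.acc = true  [terminal]
9. n8.sig = -5  [terminal]
10. n6.ok = true  [f.sig > -6]
11. n6.lim = 29  [f.sig + 34]
12. n9.wid = 11  [terminal]
13. n1.pre = false  [a.wid > 11]
14. n1.lim = 30  [S.lim + 1]
15. n1.live = false  [S.ok == false]
16. n10.wid = 24  [terminal]
17. n0.ok = false  [C.pre and C.live]
18. n0.lim = 19  [(if C.live then a.wid else C.lim) - 11]

19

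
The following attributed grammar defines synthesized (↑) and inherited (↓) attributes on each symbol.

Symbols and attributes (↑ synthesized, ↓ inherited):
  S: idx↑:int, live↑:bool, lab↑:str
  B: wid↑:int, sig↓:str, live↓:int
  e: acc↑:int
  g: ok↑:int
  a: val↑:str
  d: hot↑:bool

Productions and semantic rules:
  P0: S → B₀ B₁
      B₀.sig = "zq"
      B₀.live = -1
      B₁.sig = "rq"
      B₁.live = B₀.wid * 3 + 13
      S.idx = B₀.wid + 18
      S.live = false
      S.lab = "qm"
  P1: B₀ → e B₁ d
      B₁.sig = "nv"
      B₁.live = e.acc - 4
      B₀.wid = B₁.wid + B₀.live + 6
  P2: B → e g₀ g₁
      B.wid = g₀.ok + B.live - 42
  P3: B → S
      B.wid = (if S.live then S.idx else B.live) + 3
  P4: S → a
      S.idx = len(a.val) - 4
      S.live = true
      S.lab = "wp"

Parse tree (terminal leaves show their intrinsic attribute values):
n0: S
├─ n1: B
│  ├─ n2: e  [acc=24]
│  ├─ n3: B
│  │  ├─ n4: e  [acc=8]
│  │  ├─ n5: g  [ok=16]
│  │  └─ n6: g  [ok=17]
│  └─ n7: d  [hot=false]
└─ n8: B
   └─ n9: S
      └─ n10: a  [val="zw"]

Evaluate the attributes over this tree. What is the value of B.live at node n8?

1. n1.sig = "zq"  ["zq"]
2. n1.live = -1  [-1]
3. n2.acc = 24  [terminal]
4. n3.sig = "nv"  ["nv"]
5. n3.live = 20  [e.acc - 4]
6. n4.acc = 8  [terminal]
7. n5.ok = 16  [terminal]
8. n6.ok = 17  [terminal]
9. n3.wid = -6  [g₀.ok + B.live - 42]
10. n7.hot = false  [terminal]
11. n1.wid = -1  [B₁.wid + B₀.live + 6]
12. n8.sig = "rq"  ["rq"]
13. n8.live = 10  [B₀.wid * 3 + 13]
14. n10.val = "zw"  [terminal]
15. n9.idx = -2  [len(a.val) - 4]
16. n9.live = true  [true]
17. n9.lab = "wp"  ["wp"]
18. n8.wid = 1  [(if S.live then S.idx else B.live) + 3]
19. n0.idx = 17  [B₀.wid + 18]
20. n0.live = false  [false]
21. n0.lab = "qm"  ["qm"]

10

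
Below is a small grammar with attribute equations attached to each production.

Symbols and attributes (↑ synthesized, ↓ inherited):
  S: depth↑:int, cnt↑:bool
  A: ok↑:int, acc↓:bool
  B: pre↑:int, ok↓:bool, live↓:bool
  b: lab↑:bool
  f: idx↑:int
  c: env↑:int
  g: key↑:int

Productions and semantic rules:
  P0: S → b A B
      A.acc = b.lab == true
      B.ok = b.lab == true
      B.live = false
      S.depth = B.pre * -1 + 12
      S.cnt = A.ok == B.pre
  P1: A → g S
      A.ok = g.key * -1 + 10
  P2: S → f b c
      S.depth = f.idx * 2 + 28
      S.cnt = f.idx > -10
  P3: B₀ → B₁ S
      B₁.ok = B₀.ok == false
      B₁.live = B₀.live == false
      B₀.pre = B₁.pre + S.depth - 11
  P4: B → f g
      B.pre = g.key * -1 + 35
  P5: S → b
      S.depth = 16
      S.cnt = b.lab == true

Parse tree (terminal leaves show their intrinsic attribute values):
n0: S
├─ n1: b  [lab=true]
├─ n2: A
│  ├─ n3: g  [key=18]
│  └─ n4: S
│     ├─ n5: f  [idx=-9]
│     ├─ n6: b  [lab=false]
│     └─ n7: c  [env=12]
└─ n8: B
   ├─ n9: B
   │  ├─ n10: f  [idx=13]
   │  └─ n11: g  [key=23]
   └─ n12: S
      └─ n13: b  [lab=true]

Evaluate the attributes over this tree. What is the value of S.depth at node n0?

-5

1. n1.lab = true  [terminal]
2. n2.acc = true  [b.lab == true]
3. n3.key = 18  [terminal]
4. n5.idx = -9  [terminal]
5. n6.lab = false  [terminal]
6. n7.env = 12  [terminal]
7. n4.depth = 10  [f.idx * 2 + 28]
8. n4.cnt = true  [f.idx > -10]
9. n2.ok = -8  [g.key * -1 + 10]
10. n8.ok = true  [b.lab == true]
11. n8.live = false  [false]
12. n9.ok = false  [B₀.ok == false]
13. n9.live = true  [B₀.live == false]
14. n10.idx = 13  [terminal]
15. n11.key = 23  [terminal]
16. n9.pre = 12  [g.key * -1 + 35]
17. n13.lab = true  [terminal]
18. n12.depth = 16  [16]
19. n12.cnt = true  [b.lab == true]
20. n8.pre = 17  [B₁.pre + S.depth - 11]
21. n0.depth = -5  [B.pre * -1 + 12]
22. n0.cnt = false  [A.ok == B.pre]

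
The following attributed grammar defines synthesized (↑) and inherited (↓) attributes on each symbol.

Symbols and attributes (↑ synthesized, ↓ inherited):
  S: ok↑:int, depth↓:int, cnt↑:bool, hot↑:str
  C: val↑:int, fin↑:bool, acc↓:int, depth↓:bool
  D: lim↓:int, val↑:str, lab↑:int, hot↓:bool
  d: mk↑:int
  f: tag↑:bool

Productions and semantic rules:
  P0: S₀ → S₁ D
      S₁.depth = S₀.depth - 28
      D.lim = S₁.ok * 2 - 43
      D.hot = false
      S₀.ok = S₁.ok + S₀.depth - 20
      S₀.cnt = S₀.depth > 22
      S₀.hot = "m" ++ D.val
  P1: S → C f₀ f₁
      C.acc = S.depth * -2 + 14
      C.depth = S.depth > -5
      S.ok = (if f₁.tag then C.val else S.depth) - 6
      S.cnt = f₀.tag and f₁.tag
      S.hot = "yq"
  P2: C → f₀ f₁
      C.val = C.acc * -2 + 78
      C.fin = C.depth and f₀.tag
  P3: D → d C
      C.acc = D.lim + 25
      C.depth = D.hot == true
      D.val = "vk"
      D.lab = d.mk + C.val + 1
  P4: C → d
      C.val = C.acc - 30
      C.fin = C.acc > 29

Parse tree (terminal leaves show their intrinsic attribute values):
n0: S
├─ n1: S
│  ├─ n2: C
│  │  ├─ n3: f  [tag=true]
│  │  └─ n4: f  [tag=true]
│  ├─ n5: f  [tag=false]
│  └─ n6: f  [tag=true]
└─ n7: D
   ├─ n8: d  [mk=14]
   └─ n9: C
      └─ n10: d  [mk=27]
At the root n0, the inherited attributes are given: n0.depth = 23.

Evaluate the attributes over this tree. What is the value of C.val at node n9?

1. n0.depth = 23  [given at root]
2. n1.depth = -5  [S₀.depth - 28]
3. n2.acc = 24  [S.depth * -2 + 14]
4. n2.depth = false  [S.depth > -5]
5. n3.tag = true  [terminal]
6. n4.tag = true  [terminal]
7. n2.val = 30  [C.acc * -2 + 78]
8. n2.fin = false  [C.depth and f₀.tag]
9. n5.tag = false  [terminal]
10. n6.tag = true  [terminal]
11. n1.ok = 24  [(if f₁.tag then C.val else S.depth) - 6]
12. n1.cnt = false  [f₀.tag and f₁.tag]
13. n1.hot = "yq"  ["yq"]
14. n7.lim = 5  [S₁.ok * 2 - 43]
15. n7.hot = false  [false]
16. n8.mk = 14  [terminal]
17. n9.acc = 30  [D.lim + 25]
18. n9.depth = false  [D.hot == true]
19. n10.mk = 27  [terminal]
20. n9.val = 0  [C.acc - 30]
21. n9.fin = true  [C.acc > 29]
22. n7.val = "vk"  ["vk"]
23. n7.lab = 15  [d.mk + C.val + 1]
24. n0.ok = 27  [S₁.ok + S₀.depth - 20]
25. n0.cnt = true  [S₀.depth > 22]
26. n0.hot = "mvk"  ["m" ++ D.val]

0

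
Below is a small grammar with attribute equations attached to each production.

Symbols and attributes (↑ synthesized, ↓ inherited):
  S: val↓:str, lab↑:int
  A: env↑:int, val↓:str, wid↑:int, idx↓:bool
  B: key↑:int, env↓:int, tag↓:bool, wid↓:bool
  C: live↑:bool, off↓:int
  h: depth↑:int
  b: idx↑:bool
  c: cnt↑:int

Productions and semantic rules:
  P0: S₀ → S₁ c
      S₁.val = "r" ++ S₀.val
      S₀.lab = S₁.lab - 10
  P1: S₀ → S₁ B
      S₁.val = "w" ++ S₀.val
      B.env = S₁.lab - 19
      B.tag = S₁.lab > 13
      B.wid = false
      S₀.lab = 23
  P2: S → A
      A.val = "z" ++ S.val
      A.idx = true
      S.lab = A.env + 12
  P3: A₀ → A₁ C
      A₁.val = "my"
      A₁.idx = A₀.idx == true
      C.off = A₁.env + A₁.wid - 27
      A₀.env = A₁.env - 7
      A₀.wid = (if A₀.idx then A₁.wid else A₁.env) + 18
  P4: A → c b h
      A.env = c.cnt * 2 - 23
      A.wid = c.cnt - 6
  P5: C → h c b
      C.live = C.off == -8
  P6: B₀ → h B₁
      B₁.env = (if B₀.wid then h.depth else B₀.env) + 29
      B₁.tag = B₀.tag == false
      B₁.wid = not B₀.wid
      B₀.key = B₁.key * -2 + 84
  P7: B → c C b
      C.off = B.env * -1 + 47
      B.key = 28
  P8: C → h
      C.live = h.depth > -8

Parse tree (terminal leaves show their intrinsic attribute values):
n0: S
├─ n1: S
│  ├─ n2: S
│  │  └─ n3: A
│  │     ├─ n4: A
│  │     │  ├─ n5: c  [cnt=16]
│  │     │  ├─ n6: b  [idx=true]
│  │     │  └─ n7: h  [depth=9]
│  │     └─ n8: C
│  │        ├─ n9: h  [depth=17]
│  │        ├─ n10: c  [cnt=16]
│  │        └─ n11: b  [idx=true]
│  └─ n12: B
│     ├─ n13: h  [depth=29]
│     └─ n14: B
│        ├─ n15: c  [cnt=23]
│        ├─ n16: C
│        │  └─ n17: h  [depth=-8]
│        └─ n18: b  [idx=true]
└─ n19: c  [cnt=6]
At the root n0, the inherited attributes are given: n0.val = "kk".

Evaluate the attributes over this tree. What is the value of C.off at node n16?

23

1. n0.val = "kk"  [given at root]
2. n1.val = "rkk"  ["r" ++ S₀.val]
3. n2.val = "wrkk"  ["w" ++ S₀.val]
4. n3.val = "zwrkk"  ["z" ++ S.val]
5. n3.idx = true  [true]
6. n4.val = "my"  ["my"]
7. n4.idx = true  [A₀.idx == true]
8. n5.cnt = 16  [terminal]
9. n6.idx = true  [terminal]
10. n7.depth = 9  [terminal]
11. n4.env = 9  [c.cnt * 2 - 23]
12. n4.wid = 10  [c.cnt - 6]
13. n8.off = -8  [A₁.env + A₁.wid - 27]
14. n9.depth = 17  [terminal]
15. n10.cnt = 16  [terminal]
16. n11.idx = true  [terminal]
17. n8.live = true  [C.off == -8]
18. n3.env = 2  [A₁.env - 7]
19. n3.wid = 28  [(if A₀.idx then A₁.wid else A₁.env) + 18]
20. n2.lab = 14  [A.env + 12]
21. n12.env = -5  [S₁.lab - 19]
22. n12.tag = true  [S₁.lab > 13]
23. n12.wid = false  [false]
24. n13.depth = 29  [terminal]
25. n14.env = 24  [(if B₀.wid then h.depth else B₀.env) + 29]
26. n14.tag = false  [B₀.tag == false]
27. n14.wid = true  [not B₀.wid]
28. n15.cnt = 23  [terminal]
29. n16.off = 23  [B.env * -1 + 47]
30. n17.depth = -8  [terminal]
31. n16.live = false  [h.depth > -8]
32. n18.idx = true  [terminal]
33. n14.key = 28  [28]
34. n12.key = 28  [B₁.key * -2 + 84]
35. n1.lab = 23  [23]
36. n19.cnt = 6  [terminal]
37. n0.lab = 13  [S₁.lab - 10]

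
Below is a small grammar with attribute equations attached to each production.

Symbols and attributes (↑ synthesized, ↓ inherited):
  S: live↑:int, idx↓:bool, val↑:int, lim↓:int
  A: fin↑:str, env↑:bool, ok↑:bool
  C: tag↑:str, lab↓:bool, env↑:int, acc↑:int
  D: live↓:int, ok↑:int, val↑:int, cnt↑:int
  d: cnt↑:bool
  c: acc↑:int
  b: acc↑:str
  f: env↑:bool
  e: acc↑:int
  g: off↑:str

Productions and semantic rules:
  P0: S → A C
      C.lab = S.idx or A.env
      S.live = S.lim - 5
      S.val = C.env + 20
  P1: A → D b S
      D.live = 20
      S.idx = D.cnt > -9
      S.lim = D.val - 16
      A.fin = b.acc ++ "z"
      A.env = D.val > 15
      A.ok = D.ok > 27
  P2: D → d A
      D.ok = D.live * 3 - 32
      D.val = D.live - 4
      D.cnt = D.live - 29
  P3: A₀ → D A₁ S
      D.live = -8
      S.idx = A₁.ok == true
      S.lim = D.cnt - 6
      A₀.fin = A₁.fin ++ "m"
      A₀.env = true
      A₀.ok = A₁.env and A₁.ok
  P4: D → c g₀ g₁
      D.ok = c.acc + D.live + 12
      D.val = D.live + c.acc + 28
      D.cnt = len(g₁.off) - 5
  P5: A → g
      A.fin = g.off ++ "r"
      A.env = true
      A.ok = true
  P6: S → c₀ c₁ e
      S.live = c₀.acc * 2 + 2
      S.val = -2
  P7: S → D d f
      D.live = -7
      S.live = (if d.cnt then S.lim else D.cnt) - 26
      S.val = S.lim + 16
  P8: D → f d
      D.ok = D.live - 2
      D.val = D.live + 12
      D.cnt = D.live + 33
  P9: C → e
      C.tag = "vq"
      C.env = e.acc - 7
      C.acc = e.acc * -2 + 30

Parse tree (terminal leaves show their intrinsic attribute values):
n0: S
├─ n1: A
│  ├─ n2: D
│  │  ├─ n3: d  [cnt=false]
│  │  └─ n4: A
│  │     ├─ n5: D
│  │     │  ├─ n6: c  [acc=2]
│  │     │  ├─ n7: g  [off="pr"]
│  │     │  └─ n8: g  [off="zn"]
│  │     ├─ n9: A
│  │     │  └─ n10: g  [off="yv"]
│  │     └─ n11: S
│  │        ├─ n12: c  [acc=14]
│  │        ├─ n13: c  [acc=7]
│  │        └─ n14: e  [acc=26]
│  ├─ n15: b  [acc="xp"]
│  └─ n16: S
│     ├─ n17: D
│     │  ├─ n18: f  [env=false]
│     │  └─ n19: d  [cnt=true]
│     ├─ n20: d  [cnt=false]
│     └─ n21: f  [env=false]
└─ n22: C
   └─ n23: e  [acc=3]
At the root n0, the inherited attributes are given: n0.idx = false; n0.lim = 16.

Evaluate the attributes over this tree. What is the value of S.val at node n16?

16

1. n0.idx = false  [given at root]
2. n0.lim = 16  [given at root]
3. n2.live = 20  [20]
4. n3.cnt = false  [terminal]
5. n5.live = -8  [-8]
6. n6.acc = 2  [terminal]
7. n7.off = "pr"  [terminal]
8. n8.off = "zn"  [terminal]
9. n5.ok = 6  [c.acc + D.live + 12]
10. n5.val = 22  [D.live + c.acc + 28]
11. n5.cnt = -3  [len(g₁.off) - 5]
12. n10.off = "yv"  [terminal]
13. n9.fin = "yvr"  [g.off ++ "r"]
14. n9.env = true  [true]
15. n9.ok = true  [true]
16. n11.idx = true  [A₁.ok == true]
17. n11.lim = -9  [D.cnt - 6]
18. n12.acc = 14  [terminal]
19. n13.acc = 7  [terminal]
20. n14.acc = 26  [terminal]
21. n11.live = 30  [c₀.acc * 2 + 2]
22. n11.val = -2  [-2]
23. n4.fin = "yvrm"  [A₁.fin ++ "m"]
24. n4.env = true  [true]
25. n4.ok = true  [A₁.env and A₁.ok]
26. n2.ok = 28  [D.live * 3 - 32]
27. n2.val = 16  [D.live - 4]
28. n2.cnt = -9  [D.live - 29]
29. n15.acc = "xp"  [terminal]
30. n16.idx = false  [D.cnt > -9]
31. n16.lim = 0  [D.val - 16]
32. n17.live = -7  [-7]
33. n18.env = false  [terminal]
34. n19.cnt = true  [terminal]
35. n17.ok = -9  [D.live - 2]
36. n17.val = 5  [D.live + 12]
37. n17.cnt = 26  [D.live + 33]
38. n20.cnt = false  [terminal]
39. n21.env = false  [terminal]
40. n16.live = 0  [(if d.cnt then S.lim else D.cnt) - 26]
41. n16.val = 16  [S.lim + 16]
42. n1.fin = "xpz"  [b.acc ++ "z"]
43. n1.env = true  [D.val > 15]
44. n1.ok = true  [D.ok > 27]
45. n22.lab = true  [S.idx or A.env]
46. n23.acc = 3  [terminal]
47. n22.tag = "vq"  ["vq"]
48. n22.env = -4  [e.acc - 7]
49. n22.acc = 24  [e.acc * -2 + 30]
50. n0.live = 11  [S.lim - 5]
51. n0.val = 16  [C.env + 20]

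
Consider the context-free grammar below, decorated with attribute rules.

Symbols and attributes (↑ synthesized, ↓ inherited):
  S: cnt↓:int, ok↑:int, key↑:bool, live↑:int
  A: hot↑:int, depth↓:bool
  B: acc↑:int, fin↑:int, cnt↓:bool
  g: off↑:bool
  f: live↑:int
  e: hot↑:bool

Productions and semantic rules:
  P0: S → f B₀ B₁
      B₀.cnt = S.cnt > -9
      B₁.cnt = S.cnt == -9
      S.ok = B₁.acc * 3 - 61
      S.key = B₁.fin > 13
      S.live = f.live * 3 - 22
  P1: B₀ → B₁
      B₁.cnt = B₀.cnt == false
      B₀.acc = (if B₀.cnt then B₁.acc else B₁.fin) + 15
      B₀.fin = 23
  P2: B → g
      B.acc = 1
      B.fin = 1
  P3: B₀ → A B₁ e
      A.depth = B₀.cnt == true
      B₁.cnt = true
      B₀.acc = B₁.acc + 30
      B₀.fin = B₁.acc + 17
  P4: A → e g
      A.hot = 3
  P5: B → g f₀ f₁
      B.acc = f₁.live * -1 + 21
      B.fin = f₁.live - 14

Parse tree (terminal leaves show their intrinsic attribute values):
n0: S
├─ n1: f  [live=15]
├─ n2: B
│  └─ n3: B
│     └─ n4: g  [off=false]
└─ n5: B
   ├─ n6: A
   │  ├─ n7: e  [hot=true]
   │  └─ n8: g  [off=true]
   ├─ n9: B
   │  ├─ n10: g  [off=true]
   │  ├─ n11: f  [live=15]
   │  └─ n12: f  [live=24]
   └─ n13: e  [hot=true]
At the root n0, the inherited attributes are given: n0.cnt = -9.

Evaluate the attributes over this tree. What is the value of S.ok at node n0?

20

1. n0.cnt = -9  [given at root]
2. n1.live = 15  [terminal]
3. n2.cnt = false  [S.cnt > -9]
4. n3.cnt = true  [B₀.cnt == false]
5. n4.off = false  [terminal]
6. n3.acc = 1  [1]
7. n3.fin = 1  [1]
8. n2.acc = 16  [(if B₀.cnt then B₁.acc else B₁.fin) + 15]
9. n2.fin = 23  [23]
10. n5.cnt = true  [S.cnt == -9]
11. n6.depth = true  [B₀.cnt == true]
12. n7.hot = true  [terminal]
13. n8.off = true  [terminal]
14. n6.hot = 3  [3]
15. n9.cnt = true  [true]
16. n10.off = true  [terminal]
17. n11.live = 15  [terminal]
18. n12.live = 24  [terminal]
19. n9.acc = -3  [f₁.live * -1 + 21]
20. n9.fin = 10  [f₁.live - 14]
21. n13.hot = true  [terminal]
22. n5.acc = 27  [B₁.acc + 30]
23. n5.fin = 14  [B₁.acc + 17]
24. n0.ok = 20  [B₁.acc * 3 - 61]
25. n0.key = true  [B₁.fin > 13]
26. n0.live = 23  [f.live * 3 - 22]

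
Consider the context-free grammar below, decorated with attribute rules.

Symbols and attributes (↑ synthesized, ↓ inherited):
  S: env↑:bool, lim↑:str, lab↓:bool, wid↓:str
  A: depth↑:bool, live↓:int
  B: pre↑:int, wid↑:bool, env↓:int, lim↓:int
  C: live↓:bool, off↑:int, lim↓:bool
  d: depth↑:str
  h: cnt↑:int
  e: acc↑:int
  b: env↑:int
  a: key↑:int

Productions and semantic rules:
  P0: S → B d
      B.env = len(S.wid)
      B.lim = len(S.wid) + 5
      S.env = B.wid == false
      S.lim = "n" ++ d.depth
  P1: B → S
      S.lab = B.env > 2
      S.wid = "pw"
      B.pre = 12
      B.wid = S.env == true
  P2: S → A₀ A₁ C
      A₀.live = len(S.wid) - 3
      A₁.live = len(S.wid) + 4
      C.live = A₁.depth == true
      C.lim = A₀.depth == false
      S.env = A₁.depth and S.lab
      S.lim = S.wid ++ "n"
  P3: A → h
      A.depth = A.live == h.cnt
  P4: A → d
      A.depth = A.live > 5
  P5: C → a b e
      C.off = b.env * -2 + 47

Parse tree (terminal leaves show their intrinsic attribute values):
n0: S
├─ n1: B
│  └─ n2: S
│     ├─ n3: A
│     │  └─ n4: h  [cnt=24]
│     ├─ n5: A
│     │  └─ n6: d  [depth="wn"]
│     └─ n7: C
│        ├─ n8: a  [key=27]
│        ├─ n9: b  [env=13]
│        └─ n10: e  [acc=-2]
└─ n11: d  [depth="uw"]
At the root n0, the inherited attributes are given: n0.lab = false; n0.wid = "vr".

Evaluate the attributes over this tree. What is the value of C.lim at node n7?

1. n0.lab = false  [given at root]
2. n0.wid = "vr"  [given at root]
3. n1.env = 2  [len(S.wid)]
4. n1.lim = 7  [len(S.wid) + 5]
5. n2.lab = false  [B.env > 2]
6. n2.wid = "pw"  ["pw"]
7. n3.live = -1  [len(S.wid) - 3]
8. n4.cnt = 24  [terminal]
9. n3.depth = false  [A.live == h.cnt]
10. n5.live = 6  [len(S.wid) + 4]
11. n6.depth = "wn"  [terminal]
12. n5.depth = true  [A.live > 5]
13. n7.live = true  [A₁.depth == true]
14. n7.lim = true  [A₀.depth == false]
15. n8.key = 27  [terminal]
16. n9.env = 13  [terminal]
17. n10.acc = -2  [terminal]
18. n7.off = 21  [b.env * -2 + 47]
19. n2.env = false  [A₁.depth and S.lab]
20. n2.lim = "pwn"  [S.wid ++ "n"]
21. n1.pre = 12  [12]
22. n1.wid = false  [S.env == true]
23. n11.depth = "uw"  [terminal]
24. n0.env = true  [B.wid == false]
25. n0.lim = "nuw"  ["n" ++ d.depth]

true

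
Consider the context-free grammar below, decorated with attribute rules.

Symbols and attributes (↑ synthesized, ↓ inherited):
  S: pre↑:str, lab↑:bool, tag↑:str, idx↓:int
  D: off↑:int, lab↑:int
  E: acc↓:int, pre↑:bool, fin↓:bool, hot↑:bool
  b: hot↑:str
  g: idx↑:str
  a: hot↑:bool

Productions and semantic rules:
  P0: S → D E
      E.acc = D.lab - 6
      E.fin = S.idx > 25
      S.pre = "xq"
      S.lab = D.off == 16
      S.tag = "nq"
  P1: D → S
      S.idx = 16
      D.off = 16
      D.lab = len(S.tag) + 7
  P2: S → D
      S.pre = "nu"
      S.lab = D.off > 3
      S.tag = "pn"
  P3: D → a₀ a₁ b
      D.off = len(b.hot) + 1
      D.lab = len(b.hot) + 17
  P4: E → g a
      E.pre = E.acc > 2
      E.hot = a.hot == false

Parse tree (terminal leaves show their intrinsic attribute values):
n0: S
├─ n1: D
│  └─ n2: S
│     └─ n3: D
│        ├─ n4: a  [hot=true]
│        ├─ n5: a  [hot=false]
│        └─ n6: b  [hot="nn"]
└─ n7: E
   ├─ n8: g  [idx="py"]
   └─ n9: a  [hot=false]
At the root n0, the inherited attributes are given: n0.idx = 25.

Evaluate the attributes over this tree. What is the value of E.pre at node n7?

1. n0.idx = 25  [given at root]
2. n2.idx = 16  [16]
3. n4.hot = true  [terminal]
4. n5.hot = false  [terminal]
5. n6.hot = "nn"  [terminal]
6. n3.off = 3  [len(b.hot) + 1]
7. n3.lab = 19  [len(b.hot) + 17]
8. n2.pre = "nu"  ["nu"]
9. n2.lab = false  [D.off > 3]
10. n2.tag = "pn"  ["pn"]
11. n1.off = 16  [16]
12. n1.lab = 9  [len(S.tag) + 7]
13. n7.acc = 3  [D.lab - 6]
14. n7.fin = false  [S.idx > 25]
15. n8.idx = "py"  [terminal]
16. n9.hot = false  [terminal]
17. n7.pre = true  [E.acc > 2]
18. n7.hot = true  [a.hot == false]
19. n0.pre = "xq"  ["xq"]
20. n0.lab = true  [D.off == 16]
21. n0.tag = "nq"  ["nq"]

true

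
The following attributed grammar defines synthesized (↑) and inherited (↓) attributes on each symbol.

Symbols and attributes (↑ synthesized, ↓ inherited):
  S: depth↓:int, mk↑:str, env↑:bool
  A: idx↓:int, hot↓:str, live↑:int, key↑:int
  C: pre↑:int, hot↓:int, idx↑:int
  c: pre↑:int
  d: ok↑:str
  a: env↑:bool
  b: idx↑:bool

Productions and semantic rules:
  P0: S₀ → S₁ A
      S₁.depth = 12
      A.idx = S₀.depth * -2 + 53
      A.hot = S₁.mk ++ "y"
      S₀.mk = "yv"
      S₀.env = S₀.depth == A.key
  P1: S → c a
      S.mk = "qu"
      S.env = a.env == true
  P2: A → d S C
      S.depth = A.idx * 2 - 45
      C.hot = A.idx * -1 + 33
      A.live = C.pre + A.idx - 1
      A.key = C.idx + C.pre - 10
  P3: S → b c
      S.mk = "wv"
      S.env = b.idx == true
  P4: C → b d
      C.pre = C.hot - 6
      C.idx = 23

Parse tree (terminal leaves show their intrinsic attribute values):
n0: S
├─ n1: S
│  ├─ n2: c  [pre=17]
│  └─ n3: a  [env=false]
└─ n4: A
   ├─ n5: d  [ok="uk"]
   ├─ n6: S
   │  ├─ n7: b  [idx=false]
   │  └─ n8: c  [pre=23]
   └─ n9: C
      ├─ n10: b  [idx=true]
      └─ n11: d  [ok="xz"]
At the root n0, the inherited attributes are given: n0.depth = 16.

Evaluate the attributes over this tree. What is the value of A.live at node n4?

1. n0.depth = 16  [given at root]
2. n1.depth = 12  [12]
3. n2.pre = 17  [terminal]
4. n3.env = false  [terminal]
5. n1.mk = "qu"  ["qu"]
6. n1.env = false  [a.env == true]
7. n4.idx = 21  [S₀.depth * -2 + 53]
8. n4.hot = "quy"  [S₁.mk ++ "y"]
9. n5.ok = "uk"  [terminal]
10. n6.depth = -3  [A.idx * 2 - 45]
11. n7.idx = false  [terminal]
12. n8.pre = 23  [terminal]
13. n6.mk = "wv"  ["wv"]
14. n6.env = false  [b.idx == true]
15. n9.hot = 12  [A.idx * -1 + 33]
16. n10.idx = true  [terminal]
17. n11.ok = "xz"  [terminal]
18. n9.pre = 6  [C.hot - 6]
19. n9.idx = 23  [23]
20. n4.live = 26  [C.pre + A.idx - 1]
21. n4.key = 19  [C.idx + C.pre - 10]
22. n0.mk = "yv"  ["yv"]
23. n0.env = false  [S₀.depth == A.key]

26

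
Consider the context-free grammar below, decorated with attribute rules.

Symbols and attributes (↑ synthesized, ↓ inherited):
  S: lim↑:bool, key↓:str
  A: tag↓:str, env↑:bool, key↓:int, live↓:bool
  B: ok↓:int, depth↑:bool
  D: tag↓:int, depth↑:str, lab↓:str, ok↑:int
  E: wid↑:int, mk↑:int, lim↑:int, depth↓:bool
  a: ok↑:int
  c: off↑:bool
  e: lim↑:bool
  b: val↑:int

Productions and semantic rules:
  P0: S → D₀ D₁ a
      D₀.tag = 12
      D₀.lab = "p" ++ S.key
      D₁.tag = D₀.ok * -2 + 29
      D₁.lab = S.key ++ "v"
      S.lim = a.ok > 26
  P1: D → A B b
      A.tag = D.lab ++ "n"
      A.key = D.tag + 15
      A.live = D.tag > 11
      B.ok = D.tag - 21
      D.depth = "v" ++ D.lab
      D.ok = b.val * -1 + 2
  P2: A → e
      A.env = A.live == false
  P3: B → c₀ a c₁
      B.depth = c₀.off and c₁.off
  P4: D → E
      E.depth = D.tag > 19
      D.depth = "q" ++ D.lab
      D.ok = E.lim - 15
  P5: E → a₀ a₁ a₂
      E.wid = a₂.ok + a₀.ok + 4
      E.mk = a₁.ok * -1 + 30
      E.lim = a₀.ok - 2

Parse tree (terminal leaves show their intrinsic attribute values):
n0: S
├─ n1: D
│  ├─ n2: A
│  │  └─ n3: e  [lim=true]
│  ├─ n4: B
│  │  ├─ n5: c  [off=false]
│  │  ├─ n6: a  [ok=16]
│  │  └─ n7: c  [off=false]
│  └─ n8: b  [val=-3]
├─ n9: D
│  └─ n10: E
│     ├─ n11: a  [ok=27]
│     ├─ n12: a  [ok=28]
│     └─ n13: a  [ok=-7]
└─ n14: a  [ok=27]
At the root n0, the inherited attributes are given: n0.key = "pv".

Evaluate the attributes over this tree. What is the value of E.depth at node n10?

1. n0.key = "pv"  [given at root]
2. n1.tag = 12  [12]
3. n1.lab = "ppv"  ["p" ++ S.key]
4. n2.tag = "ppvn"  [D.lab ++ "n"]
5. n2.key = 27  [D.tag + 15]
6. n2.live = true  [D.tag > 11]
7. n3.lim = true  [terminal]
8. n2.env = false  [A.live == false]
9. n4.ok = -9  [D.tag - 21]
10. n5.off = false  [terminal]
11. n6.ok = 16  [terminal]
12. n7.off = false  [terminal]
13. n4.depth = false  [c₀.off and c₁.off]
14. n8.val = -3  [terminal]
15. n1.depth = "vppv"  ["v" ++ D.lab]
16. n1.ok = 5  [b.val * -1 + 2]
17. n9.tag = 19  [D₀.ok * -2 + 29]
18. n9.lab = "pvv"  [S.key ++ "v"]
19. n10.depth = false  [D.tag > 19]
20. n11.ok = 27  [terminal]
21. n12.ok = 28  [terminal]
22. n13.ok = -7  [terminal]
23. n10.wid = 24  [a₂.ok + a₀.ok + 4]
24. n10.mk = 2  [a₁.ok * -1 + 30]
25. n10.lim = 25  [a₀.ok - 2]
26. n9.depth = "qpvv"  ["q" ++ D.lab]
27. n9.ok = 10  [E.lim - 15]
28. n14.ok = 27  [terminal]
29. n0.lim = true  [a.ok > 26]

false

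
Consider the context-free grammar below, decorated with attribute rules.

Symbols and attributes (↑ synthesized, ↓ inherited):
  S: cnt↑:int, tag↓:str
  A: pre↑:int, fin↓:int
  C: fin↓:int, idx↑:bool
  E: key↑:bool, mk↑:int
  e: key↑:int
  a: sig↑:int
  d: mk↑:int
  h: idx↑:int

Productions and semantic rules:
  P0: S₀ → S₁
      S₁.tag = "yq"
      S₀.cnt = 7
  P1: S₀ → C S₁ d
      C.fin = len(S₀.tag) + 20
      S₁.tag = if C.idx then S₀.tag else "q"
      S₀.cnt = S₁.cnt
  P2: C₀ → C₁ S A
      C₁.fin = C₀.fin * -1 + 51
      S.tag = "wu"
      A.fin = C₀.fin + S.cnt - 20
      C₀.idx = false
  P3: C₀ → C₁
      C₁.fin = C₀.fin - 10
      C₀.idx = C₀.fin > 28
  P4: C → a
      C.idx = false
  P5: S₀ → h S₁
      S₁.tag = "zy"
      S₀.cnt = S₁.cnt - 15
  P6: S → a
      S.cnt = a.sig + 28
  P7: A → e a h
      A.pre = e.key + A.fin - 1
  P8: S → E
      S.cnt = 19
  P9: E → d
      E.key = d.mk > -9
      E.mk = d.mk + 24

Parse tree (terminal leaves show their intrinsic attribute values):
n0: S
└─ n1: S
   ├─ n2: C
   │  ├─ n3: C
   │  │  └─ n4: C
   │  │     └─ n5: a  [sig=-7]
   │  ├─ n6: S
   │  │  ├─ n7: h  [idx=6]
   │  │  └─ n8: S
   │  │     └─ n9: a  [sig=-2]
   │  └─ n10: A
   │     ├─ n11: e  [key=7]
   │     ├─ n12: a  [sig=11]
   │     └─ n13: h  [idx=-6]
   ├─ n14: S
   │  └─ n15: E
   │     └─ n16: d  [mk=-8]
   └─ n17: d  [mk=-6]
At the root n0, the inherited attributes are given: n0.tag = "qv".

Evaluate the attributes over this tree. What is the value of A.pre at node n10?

19

1. n0.tag = "qv"  [given at root]
2. n1.tag = "yq"  ["yq"]
3. n2.fin = 22  [len(S₀.tag) + 20]
4. n3.fin = 29  [C₀.fin * -1 + 51]
5. n4.fin = 19  [C₀.fin - 10]
6. n5.sig = -7  [terminal]
7. n4.idx = false  [false]
8. n3.idx = true  [C₀.fin > 28]
9. n6.tag = "wu"  ["wu"]
10. n7.idx = 6  [terminal]
11. n8.tag = "zy"  ["zy"]
12. n9.sig = -2  [terminal]
13. n8.cnt = 26  [a.sig + 28]
14. n6.cnt = 11  [S₁.cnt - 15]
15. n10.fin = 13  [C₀.fin + S.cnt - 20]
16. n11.key = 7  [terminal]
17. n12.sig = 11  [terminal]
18. n13.idx = -6  [terminal]
19. n10.pre = 19  [e.key + A.fin - 1]
20. n2.idx = false  [false]
21. n14.tag = "q"  [if C.idx then S₀.tag else "q"]
22. n16.mk = -8  [terminal]
23. n15.key = true  [d.mk > -9]
24. n15.mk = 16  [d.mk + 24]
25. n14.cnt = 19  [19]
26. n17.mk = -6  [terminal]
27. n1.cnt = 19  [S₁.cnt]
28. n0.cnt = 7  [7]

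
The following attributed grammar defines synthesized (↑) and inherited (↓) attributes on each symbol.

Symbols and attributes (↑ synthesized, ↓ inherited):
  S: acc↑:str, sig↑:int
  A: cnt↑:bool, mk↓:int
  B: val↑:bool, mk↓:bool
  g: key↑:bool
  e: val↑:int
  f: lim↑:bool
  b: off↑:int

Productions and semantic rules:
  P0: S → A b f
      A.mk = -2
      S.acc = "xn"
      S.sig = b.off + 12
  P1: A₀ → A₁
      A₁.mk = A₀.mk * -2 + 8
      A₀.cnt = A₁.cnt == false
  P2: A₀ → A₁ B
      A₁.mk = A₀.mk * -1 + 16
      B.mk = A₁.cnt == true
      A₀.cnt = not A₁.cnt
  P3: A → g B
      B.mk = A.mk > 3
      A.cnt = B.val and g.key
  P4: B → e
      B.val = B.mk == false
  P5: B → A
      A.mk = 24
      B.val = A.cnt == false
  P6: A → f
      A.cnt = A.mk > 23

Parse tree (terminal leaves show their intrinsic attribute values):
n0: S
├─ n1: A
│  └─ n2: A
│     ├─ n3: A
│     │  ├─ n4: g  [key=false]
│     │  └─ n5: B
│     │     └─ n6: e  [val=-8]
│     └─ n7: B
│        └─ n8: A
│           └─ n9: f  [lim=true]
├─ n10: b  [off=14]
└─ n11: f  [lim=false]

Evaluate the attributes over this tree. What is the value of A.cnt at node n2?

true

1. n1.mk = -2  [-2]
2. n2.mk = 12  [A₀.mk * -2 + 8]
3. n3.mk = 4  [A₀.mk * -1 + 16]
4. n4.key = false  [terminal]
5. n5.mk = true  [A.mk > 3]
6. n6.val = -8  [terminal]
7. n5.val = false  [B.mk == false]
8. n3.cnt = false  [B.val and g.key]
9. n7.mk = false  [A₁.cnt == true]
10. n8.mk = 24  [24]
11. n9.lim = true  [terminal]
12. n8.cnt = true  [A.mk > 23]
13. n7.val = false  [A.cnt == false]
14. n2.cnt = true  [not A₁.cnt]
15. n1.cnt = false  [A₁.cnt == false]
16. n10.off = 14  [terminal]
17. n11.lim = false  [terminal]
18. n0.acc = "xn"  ["xn"]
19. n0.sig = 26  [b.off + 12]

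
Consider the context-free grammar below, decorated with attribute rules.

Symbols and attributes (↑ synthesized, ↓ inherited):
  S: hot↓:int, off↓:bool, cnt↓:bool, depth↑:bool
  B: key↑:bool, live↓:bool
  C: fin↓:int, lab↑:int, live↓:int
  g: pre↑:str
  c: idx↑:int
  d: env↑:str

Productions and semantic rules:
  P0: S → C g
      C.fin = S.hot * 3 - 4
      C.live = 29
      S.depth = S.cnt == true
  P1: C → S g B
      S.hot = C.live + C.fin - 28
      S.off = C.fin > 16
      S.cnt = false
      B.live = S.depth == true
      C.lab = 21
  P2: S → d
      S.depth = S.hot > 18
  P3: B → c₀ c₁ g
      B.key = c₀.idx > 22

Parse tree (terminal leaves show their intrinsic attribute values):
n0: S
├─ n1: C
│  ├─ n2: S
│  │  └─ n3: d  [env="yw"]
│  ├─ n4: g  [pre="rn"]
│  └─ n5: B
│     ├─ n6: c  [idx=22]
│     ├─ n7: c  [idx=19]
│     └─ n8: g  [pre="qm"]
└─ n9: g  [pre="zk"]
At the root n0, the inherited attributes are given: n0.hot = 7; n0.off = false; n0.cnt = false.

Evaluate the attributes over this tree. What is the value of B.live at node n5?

1. n0.hot = 7  [given at root]
2. n0.off = false  [given at root]
3. n0.cnt = false  [given at root]
4. n1.fin = 17  [S.hot * 3 - 4]
5. n1.live = 29  [29]
6. n2.hot = 18  [C.live + C.fin - 28]
7. n2.off = true  [C.fin > 16]
8. n2.cnt = false  [false]
9. n3.env = "yw"  [terminal]
10. n2.depth = false  [S.hot > 18]
11. n4.pre = "rn"  [terminal]
12. n5.live = false  [S.depth == true]
13. n6.idx = 22  [terminal]
14. n7.idx = 19  [terminal]
15. n8.pre = "qm"  [terminal]
16. n5.key = false  [c₀.idx > 22]
17. n1.lab = 21  [21]
18. n9.pre = "zk"  [terminal]
19. n0.depth = false  [S.cnt == true]

false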